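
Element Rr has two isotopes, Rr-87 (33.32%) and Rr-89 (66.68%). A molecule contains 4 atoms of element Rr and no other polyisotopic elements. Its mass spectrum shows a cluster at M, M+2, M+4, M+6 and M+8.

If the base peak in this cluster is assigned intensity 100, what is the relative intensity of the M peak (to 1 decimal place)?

Term probabilities: M 0.0123, M+2 0.0987, M+4 0.2962, M+6 0.3951, M+8 0.1977. Base peak = M+6.
P(M+6) = C(4,3) × 0.3332^1 × 0.6668^3 = 4 × 0.3332 × 0.29647411 = 0.395141 (base)
P(M) = C(4,0) × 0.3332^4 × 0.6668^0 = 1 × 0.01232594 × 1.0000 = 0.012326
Relative intensity = 0.012326 / 0.395141 × 100 = 3.1

3.1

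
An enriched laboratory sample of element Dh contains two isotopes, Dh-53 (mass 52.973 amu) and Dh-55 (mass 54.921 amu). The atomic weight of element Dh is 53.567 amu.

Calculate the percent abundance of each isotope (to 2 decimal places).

With x = fraction of Dh-53 (so Dh-55 is 1 − x):
52.973·x + 54.921·(1 − x) = 53.567
(52.973 − 54.921)·x = 53.567 − 54.921
x = -1.354 / -1.948 = 0.69507 → 69.51% Dh-53, 30.49% Dh-55.

Dh-53: 69.51%, Dh-55: 30.49%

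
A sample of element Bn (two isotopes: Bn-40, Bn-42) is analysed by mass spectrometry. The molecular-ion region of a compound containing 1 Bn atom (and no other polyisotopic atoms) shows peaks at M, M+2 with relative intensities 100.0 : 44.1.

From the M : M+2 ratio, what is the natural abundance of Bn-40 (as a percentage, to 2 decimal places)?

If p is the fraction of Bn that is Bn-40, then I(M+2)/I(M) = [C(1,1)·p^0·(1−p)] / p^1 = 1·(1−p)/p = 44.1/100.0 = 0.4410
(1−p)/p = 0.4410/1 = 0.4410  ⇒  p = 1/(1 + 0.4410) = 0.6940
Bn-40: 69.40%, Bn-42: 30.60%.

69.40%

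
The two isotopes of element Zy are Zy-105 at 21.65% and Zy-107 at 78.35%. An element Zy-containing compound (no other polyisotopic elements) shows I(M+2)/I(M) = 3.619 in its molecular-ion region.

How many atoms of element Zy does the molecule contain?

The M+2/M ratio from n Zy atoms is n · q/p = n · 0.7835/0.2165.
n = 3.619 × 0.2165/0.7835 = 1.00 ≈ 1

1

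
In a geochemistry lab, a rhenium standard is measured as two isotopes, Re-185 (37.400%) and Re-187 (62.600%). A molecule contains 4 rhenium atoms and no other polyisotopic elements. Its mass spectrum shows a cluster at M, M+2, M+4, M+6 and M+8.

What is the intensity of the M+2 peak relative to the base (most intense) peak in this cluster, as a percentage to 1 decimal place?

35.7%

Term probabilities: M 0.0196, M+2 0.1310, M+4 0.3289, M+6 0.3670, M+8 0.1536. Base peak = M+6.
P(M+6) = C(4,3) × 0.37400^1 × 0.62600^3 = 4 × 0.3740 × 0.24531438 = 0.366990 (base)
P(M+2) = C(4,1) × 0.37400^3 × 0.62600^1 = 4 × 0.05231362 × 0.6260 = 0.130993
Relative intensity = 0.130993 / 0.366990 × 100 = 35.7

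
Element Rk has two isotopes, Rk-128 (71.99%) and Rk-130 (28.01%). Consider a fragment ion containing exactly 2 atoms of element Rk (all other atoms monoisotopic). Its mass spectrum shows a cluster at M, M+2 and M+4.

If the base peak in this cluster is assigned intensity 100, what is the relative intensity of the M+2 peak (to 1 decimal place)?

Term probabilities: M 0.5183, M+2 0.4033, M+4 0.0785. Base peak = M.
P(M) = C(2,0) × 0.7199^2 × 0.2801^0 = 1 × 0.51825601 × 1.0000 = 0.518256 (base)
P(M+2) = C(2,1) × 0.7199^1 × 0.2801^1 = 2 × 0.7199 × 0.2801 = 0.403288
Relative intensity = 0.403288 / 0.518256 × 100 = 77.8

77.8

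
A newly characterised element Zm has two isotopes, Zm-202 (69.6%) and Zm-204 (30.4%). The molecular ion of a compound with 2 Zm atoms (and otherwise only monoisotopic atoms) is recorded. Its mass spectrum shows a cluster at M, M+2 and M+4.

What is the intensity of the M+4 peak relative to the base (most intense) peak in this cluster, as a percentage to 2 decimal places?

19.08%

Term probabilities: M 0.4844, M+2 0.4232, M+4 0.0924. Base peak = M.
P(M) = C(2,0) × 0.696^2 × 0.304^0 = 1 × 0.484416 × 1.0000 = 0.484416 (base)
P(M+4) = C(2,2) × 0.696^0 × 0.304^2 = 1 × 1.0000 × 0.092416 = 0.092416
Relative intensity = 0.092416 / 0.484416 × 100 = 19.08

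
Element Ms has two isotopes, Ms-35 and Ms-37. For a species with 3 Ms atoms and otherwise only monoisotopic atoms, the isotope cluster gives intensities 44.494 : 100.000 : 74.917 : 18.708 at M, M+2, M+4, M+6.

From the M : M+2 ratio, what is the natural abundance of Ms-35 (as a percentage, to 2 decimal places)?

57.17%

Write p for the Ms-35 fraction. I(M+2)/I(M) = [C(3,1)·p^2·(1−p)] / p^3 = 3·(1−p)/p = 100.000/44.494 = 2.2475
(1−p)/p = 2.2475/3 = 0.7492  ⇒  p = 1/(1 + 0.7492) = 0.5717
Ms-35: 57.17%, Ms-37: 42.83%.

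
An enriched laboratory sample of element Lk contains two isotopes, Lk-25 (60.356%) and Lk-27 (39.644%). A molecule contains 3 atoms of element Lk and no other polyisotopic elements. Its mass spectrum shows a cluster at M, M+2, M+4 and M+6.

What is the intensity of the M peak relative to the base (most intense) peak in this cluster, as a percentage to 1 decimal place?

Binomial terms of (0.60356 + 0.39644)^3: M 0.2199, M+2 0.4333, M+4 0.2846, M+6 0.0623 → M+2 is the base peak.
P(M+2) = C(3,1) × 0.60356^2 × 0.39644^1 = 3 × 0.36428467 × 0.39644 = 0.433251 (base)
P(M) = C(3,0) × 0.60356^3 × 0.39644^0 = 1 × 0.21986766 × 1.0000 = 0.219868
Relative intensity = 0.219868 / 0.433251 × 100 = 50.7

50.7%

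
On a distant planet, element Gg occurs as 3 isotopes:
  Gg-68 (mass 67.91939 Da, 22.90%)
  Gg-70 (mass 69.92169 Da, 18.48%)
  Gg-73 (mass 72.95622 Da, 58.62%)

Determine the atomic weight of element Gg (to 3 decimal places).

The abundance-weighted mean is 0.2290 × 67.91939 + 0.1848 × 69.92169 + 0.5862 × 72.95622
= 15.553540 + 12.921528 + 42.766936 = 71.242004 Da

71.242 Da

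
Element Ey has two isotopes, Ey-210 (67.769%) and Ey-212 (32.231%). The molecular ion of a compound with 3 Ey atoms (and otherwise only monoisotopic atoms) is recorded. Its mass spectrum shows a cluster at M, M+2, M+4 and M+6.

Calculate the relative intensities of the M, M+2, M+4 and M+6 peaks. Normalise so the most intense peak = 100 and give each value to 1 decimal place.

Each Ey atom is independently Ey-210 (p = 0.67769) or Ey-212 (q = 0.32231); the cluster is the binomial expansion (p + q)^3.
P(M) = 0.67769^3 = 0.311238
P(M+2) = 3 × 0.67769^2 × 0.32231^1 = 0.444076
P(M+4) = 3 × 0.67769^1 × 0.32231^2 = 0.211203
P(M+6) = 0.32231^3 = 0.033483
The M+2 peak is largest (0.444076); scaling to 100 gives 70.1 : 100.0 : 47.6 : 7.5.

70.1 : 100.0 : 47.6 : 7.5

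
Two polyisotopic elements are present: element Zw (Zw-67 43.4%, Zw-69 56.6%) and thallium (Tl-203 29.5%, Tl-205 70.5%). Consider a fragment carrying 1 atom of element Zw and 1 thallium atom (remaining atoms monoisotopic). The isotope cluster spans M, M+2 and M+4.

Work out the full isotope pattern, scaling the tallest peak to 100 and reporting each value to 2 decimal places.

27.07 : 100.00 : 84.37

Element Zw pattern (n=1): 0.4340 : 0.5660
Thallium pattern (n=1): 0.2950 : 0.7050
Convolve the two distributions (both contribute in 2-u steps):
  M: 0.4340×0.2950 = 0.128030
  M+2: 0.4340×0.7050 + 0.5660×0.2950 = 0.472940
  M+4: 0.5660×0.7050 = 0.399030
Scale to base peak (0.472940) = 100: 27.07 : 100.00 : 84.37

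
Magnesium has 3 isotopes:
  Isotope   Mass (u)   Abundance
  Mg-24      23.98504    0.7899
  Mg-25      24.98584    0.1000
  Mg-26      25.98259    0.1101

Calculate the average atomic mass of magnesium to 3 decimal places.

24.305 u

Weight each isotope mass by its fractional abundance: 0.7899 × 23.98504 + 0.1000 × 24.98584 + 0.1101 × 25.98259
= 18.945783 + 2.498584 + 2.860683 = 24.305050 u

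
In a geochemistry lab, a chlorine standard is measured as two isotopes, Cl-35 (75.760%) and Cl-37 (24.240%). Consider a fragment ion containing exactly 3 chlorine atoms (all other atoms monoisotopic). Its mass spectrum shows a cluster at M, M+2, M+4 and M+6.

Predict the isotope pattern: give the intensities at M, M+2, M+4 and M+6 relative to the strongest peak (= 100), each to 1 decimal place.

Each Cl atom is independently Cl-35 (p = 0.75760) or Cl-37 (q = 0.24240); the cluster is the binomial expansion (p + q)^3.
P(M) = 0.75760^3 = 0.434830
P(M+2) = 3 × 0.75760^2 × 0.24240^1 = 0.417382
P(M+4) = 3 × 0.75760^1 × 0.24240^2 = 0.133545
P(M+6) = 0.24240^3 = 0.014243
The M peak is largest (0.434830); scaling to 100 gives 100.0 : 96.0 : 30.7 : 3.3.

100.0 : 96.0 : 30.7 : 3.3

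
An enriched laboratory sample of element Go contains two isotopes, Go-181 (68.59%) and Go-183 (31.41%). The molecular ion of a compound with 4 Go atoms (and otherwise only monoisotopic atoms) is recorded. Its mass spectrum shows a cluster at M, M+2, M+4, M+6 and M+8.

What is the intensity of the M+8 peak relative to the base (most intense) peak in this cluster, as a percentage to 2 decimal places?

2.40%

Term probabilities: M 0.2213, M+2 0.4054, M+4 0.2785, M+6 0.0850, M+8 0.0097. Base peak = M+2.
P(M+2) = C(4,1) × 0.6859^3 × 0.3141^1 = 4 × 0.3226877 × 0.3141 = 0.405425 (base)
P(M+8) = C(4,4) × 0.6859^0 × 0.3141^4 = 1 × 1.0000 × 0.00973356 = 0.009734
Relative intensity = 0.009734 / 0.405425 × 100 = 2.40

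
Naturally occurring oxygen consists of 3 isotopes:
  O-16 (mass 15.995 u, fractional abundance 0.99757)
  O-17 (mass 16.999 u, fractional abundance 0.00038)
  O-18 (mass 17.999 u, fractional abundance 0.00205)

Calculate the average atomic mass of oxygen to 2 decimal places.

The abundance-weighted mean is 0.99757 × 15.995 + 0.00038 × 16.999 + 0.00205 × 17.999
= 15.9561 + 0.0065 + 0.0369 = 15.9995 u

16.00 u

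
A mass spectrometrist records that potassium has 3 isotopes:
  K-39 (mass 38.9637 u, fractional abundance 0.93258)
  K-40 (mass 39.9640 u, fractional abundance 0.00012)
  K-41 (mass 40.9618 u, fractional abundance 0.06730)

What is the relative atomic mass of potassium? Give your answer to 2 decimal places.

39.10 u

Weight each isotope mass by its fractional abundance: 0.93258 × 38.9637 + 0.00012 × 39.9640 + 0.06730 × 40.9618
= 36.33677 + 0.00480 + 2.75673 = 39.09830 u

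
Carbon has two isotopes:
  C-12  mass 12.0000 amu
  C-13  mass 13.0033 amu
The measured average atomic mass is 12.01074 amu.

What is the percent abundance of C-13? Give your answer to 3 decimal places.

1.070%

Writing the weighted mean with unknown fraction x of C-12:
12.0000·x + 13.0033·(1 − x) = 12.01074
(12.0000 − 13.0033)·x = 12.01074 − 13.0033
x = -0.99256 / -1.0033 = 0.98930 → 98.930% C-12, 1.070% C-13.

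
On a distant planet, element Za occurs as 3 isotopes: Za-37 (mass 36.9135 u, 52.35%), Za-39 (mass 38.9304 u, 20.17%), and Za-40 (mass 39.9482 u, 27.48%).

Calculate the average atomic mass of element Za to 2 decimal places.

Ar = Σ fᵢ·mᵢ = 0.5235 × 36.9135 + 0.2017 × 38.9304 + 0.2748 × 39.9482
= 19.32422 + 7.85226 + 10.97777 = 38.15425 u

38.15 u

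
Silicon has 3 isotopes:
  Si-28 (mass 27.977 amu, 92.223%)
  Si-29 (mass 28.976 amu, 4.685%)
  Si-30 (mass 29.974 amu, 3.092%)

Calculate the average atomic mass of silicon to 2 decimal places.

Ar = Σ fᵢ·mᵢ = 0.92223 × 27.977 + 0.04685 × 28.976 + 0.03092 × 29.974
= 25.8012 + 1.3575 + 0.9268 = 28.0855 amu

28.09 amu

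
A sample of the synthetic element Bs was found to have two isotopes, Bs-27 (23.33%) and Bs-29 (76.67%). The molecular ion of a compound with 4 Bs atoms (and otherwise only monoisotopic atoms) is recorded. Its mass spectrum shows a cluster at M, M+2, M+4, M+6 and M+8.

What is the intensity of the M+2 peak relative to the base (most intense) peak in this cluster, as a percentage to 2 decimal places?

Term probabilities: M 0.0030, M+2 0.0389, M+4 0.1920, M+6 0.4206, M+8 0.3455. Base peak = M+6.
P(M+6) = C(4,3) × 0.2333^1 × 0.7667^3 = 4 × 0.2333 × 0.45068841 = 0.420582 (base)
P(M+2) = C(4,1) × 0.2333^3 × 0.7667^1 = 4 × 0.01269826 × 0.7667 = 0.038943
Relative intensity = 0.038943 / 0.420582 × 100 = 9.26

9.26%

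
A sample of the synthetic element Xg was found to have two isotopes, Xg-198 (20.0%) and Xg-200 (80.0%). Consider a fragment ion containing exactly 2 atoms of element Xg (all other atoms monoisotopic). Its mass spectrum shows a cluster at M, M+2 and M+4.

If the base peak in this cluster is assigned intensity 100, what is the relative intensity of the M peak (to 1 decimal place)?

Term probabilities: M 0.0400, M+2 0.3200, M+4 0.6400. Base peak = M+4.
P(M+4) = C(2,2) × 0.200^0 × 0.800^2 = 1 × 1.0000 × 0.6400 = 0.640000 (base)
P(M) = C(2,0) × 0.200^2 × 0.800^0 = 1 × 0.0400 × 1.0000 = 0.040000
Relative intensity = 0.040000 / 0.640000 × 100 = 6.2

6.2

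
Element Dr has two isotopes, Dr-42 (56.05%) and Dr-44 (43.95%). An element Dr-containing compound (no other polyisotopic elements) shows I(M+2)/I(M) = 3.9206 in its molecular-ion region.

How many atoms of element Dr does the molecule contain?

5

With n Dr atoms, P(M+2)/P(M) = C(n,1)·p^(n−1)q / p^n = n·q/p = n · 0.4395/0.5605.
n = 3.9206 × 0.5605/0.4395 = 5.00 ≈ 5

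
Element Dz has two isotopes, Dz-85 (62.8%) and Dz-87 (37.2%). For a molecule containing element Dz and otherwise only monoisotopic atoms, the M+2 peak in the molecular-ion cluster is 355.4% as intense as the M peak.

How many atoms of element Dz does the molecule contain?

6

For n independent Dz atoms, I(M+2)/I(M) = n · (abundance Dz-87) / (abundance Dz-85) = n · 0.372/0.628.
n = 3.554 × 0.628/0.372 = 6.00 ≈ 6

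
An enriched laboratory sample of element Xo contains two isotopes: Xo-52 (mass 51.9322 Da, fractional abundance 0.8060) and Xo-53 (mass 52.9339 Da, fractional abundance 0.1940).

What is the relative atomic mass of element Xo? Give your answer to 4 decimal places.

Weight each isotope mass by its fractional abundance: 0.8060 × 51.9322 + 0.1940 × 52.9339
= 41.85735 + 10.26918 = 52.12653 Da

52.1265 Da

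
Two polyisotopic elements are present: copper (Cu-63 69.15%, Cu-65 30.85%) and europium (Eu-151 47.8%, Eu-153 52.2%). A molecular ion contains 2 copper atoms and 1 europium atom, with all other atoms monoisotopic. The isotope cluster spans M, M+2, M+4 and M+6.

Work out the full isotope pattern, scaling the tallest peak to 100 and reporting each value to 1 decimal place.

50.4 : 100.0 : 59.1 : 11.0

Copper pattern (n=2): 0.47817225 : 0.4266555 : 0.09517225
Europium pattern (n=1): 0.4780 : 0.5220
Convolve the two distributions (both contribute in 2-u steps):
  M: 0.47817225×0.4780 = 0.228566
  M+2: 0.47817225×0.5220 + 0.4266555×0.4780 = 0.453547
  M+4: 0.4266555×0.5220 + 0.09517225×0.4780 = 0.268207
  M+6: 0.09517225×0.5220 = 0.049680
Scale to base peak (0.453547) = 100: 50.4 : 100.0 : 59.1 : 11.0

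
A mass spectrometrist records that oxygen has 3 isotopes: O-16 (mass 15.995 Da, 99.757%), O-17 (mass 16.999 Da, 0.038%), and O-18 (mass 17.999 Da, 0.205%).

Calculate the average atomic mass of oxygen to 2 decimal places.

16.00 Da

The abundance-weighted mean is 0.99757 × 15.995 + 0.00038 × 16.999 + 0.00205 × 17.999
= 15.9561 + 0.0065 + 0.0369 = 15.9995 Da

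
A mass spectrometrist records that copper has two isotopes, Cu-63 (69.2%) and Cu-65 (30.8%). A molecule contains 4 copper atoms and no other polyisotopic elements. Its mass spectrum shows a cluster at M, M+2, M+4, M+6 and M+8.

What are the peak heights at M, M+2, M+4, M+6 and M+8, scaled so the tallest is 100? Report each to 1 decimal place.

Each Cu atom is independently Cu-63 (p = 0.692) or Cu-65 (q = 0.308); the cluster is the binomial expansion (p + q)^4.
P(M) = 0.692^4 = 0.229311
P(M+2) = 4 × 0.692^3 × 0.308^1 = 0.408253
P(M+4) = 6 × 0.692^2 × 0.308^2 = 0.272562
P(M+6) = 4 × 0.692^1 × 0.308^3 = 0.080876
P(M+8) = 0.308^4 = 0.008999
The M+2 peak is largest (0.408253); scaling to 100 gives 56.2 : 100.0 : 66.8 : 19.8 : 2.2.

56.2 : 100.0 : 66.8 : 19.8 : 2.2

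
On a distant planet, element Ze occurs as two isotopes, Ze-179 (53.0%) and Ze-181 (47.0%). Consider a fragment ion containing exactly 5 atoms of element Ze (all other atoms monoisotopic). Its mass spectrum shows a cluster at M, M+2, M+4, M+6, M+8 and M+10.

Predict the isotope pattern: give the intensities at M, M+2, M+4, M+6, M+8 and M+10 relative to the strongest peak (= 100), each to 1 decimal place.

Expanding (0.530 + 0.470)^5:
P(M) = 0.530^5 = 0.041820
P(M+2) = 5 × 0.530^4 × 0.470^1 = 0.185426
P(M+4) = 10 × 0.530^3 × 0.470^2 = 0.328869
P(M+6) = 10 × 0.530^2 × 0.470^3 = 0.291639
P(M+8) = 5 × 0.530^1 × 0.470^4 = 0.129312
P(M+10) = 0.470^5 = 0.022935
The M+4 peak is largest (0.328869); scaling to 100 gives 12.7 : 56.4 : 100.0 : 88.7 : 39.3 : 7.0.

12.7 : 56.4 : 100.0 : 88.7 : 39.3 : 7.0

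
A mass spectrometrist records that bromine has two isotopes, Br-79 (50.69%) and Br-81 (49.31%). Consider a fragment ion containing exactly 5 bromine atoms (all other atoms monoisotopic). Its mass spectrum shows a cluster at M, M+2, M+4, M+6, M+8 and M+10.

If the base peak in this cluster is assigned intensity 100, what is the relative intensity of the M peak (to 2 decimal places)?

Term probabilities: M 0.0335, M+2 0.1628, M+4 0.3167, M+6 0.3081, M+8 0.1498, M+10 0.0292. Base peak = M+4.
P(M+4) = C(5,2) × 0.5069^3 × 0.4931^2 = 10 × 0.13024674 × 0.24314761 = 0.316692 (base)
P(M) = C(5,0) × 0.5069^5 × 0.4931^0 = 1 × 0.03346659 × 1.0000 = 0.033467
Relative intensity = 0.033467 / 0.316692 × 100 = 10.57

10.57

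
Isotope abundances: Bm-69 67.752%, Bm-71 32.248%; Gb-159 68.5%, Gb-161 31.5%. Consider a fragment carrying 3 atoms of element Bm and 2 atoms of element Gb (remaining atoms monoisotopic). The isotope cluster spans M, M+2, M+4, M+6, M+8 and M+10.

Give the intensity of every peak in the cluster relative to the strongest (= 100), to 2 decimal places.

42.60 : 100.00 : 93.90 : 44.08 : 10.35 : 0.97

Element Bm pattern (n=3): 0.31100428 : 0.44408722 : 0.21137272 : 0.03353578
Element Gb pattern (n=2): 0.469225 : 0.43155 : 0.099225
Convolve the two distributions (both contribute in 2-u steps):
  M: 0.31100428×0.469225 = 0.145931
  M+2: 0.31100428×0.43155 + 0.44408722×0.469225 = 0.342591
  M+4: 0.31100428×0.099225 + 0.44408722×0.43155 + 0.21137272×0.469225 = 0.321687
  M+6: 0.44408722×0.099225 + 0.21137272×0.43155 + 0.03353578×0.469225 = 0.151018
  M+8: 0.21137272×0.099225 + 0.03353578×0.43155 = 0.035446
  M+10: 0.03353578×0.099225 = 0.003328
Scale to base peak (0.342591) = 100: 42.60 : 100.00 : 93.90 : 44.08 : 10.35 : 0.97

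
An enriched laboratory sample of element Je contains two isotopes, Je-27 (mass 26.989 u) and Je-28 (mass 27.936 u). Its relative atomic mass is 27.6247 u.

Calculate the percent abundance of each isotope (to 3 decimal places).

With x = fraction of Je-27 (so Je-28 is 1 − x):
26.989·x + 27.936·(1 − x) = 27.6247
(26.989 − 27.936)·x = 27.6247 − 27.936
x = -0.3113 / -0.947 = 0.32872 → 32.872% Je-27, 67.128% Je-28.

Je-27: 32.872%, Je-28: 67.128%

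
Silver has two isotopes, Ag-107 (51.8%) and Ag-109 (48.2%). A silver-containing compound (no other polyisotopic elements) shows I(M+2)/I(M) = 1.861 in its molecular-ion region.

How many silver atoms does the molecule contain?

The M+2/M ratio from n Ag atoms is n · q/p = n · 0.482/0.518.
n = 1.861 × 0.518/0.482 = 2.00 ≈ 2

2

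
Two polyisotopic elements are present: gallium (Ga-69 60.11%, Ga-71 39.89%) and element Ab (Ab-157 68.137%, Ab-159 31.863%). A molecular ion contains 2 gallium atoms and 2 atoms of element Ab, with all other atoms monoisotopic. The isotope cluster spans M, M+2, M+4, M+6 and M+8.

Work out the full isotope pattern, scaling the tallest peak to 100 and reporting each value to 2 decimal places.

Gallium pattern (n=2): 0.36132121 : 0.47955758 : 0.15912121
Element Ab pattern (n=2): 0.46426508 : 0.43420985 : 0.10152508
Convolve the two distributions (both contribute in 2-u steps):
  M: 0.36132121×0.46426508 = 0.167749
  M+2: 0.36132121×0.43420985 + 0.47955758×0.46426508 = 0.379531
  M+4: 0.36132121×0.10152508 + 0.47955758×0.43420985 + 0.15912121×0.46426508 = 0.318786
  M+6: 0.47955758×0.10152508 + 0.15912121×0.43420985 = 0.117779
  M+8: 0.15912121×0.10152508 = 0.016155
Scale to base peak (0.379531) = 100: 44.20 : 100.00 : 83.99 : 31.03 : 4.26

44.20 : 100.00 : 83.99 : 31.03 : 4.26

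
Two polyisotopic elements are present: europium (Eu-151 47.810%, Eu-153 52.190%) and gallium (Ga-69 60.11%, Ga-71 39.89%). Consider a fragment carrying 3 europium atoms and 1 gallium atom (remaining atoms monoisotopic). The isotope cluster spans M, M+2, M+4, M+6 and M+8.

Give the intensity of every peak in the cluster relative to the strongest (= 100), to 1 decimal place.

17.4 : 68.5 : 100.0 : 63.9 : 15.0

Europium pattern (n=3): 0.10928391 : 0.3578871 : 0.39067407 : 0.14215492
Gallium pattern (n=1): 0.6011 : 0.3989
Convolve the two distributions (both contribute in 2-u steps):
  M: 0.10928391×0.6011 = 0.065691
  M+2: 0.10928391×0.3989 + 0.3578871×0.6011 = 0.258719
  M+4: 0.3578871×0.3989 + 0.39067407×0.6011 = 0.377595
  M+6: 0.39067407×0.3989 + 0.14215492×0.6011 = 0.241289
  M+8: 0.14215492×0.3989 = 0.056706
Scale to base peak (0.377595) = 100: 17.4 : 68.5 : 100.0 : 63.9 : 15.0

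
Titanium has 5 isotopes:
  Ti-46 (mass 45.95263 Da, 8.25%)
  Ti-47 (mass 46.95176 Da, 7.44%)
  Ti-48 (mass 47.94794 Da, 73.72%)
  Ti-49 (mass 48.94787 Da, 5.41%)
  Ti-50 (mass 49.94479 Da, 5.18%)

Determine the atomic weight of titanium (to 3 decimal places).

47.867 Da

Weight each isotope mass by its fractional abundance: 0.0825 × 45.95263 + 0.0744 × 46.95176 + 0.7372 × 47.94794 + 0.0541 × 48.94787 + 0.0518 × 49.94479
= 3.791092 + 3.493211 + 35.347221 + 2.648080 + 2.587140 = 47.866744 Da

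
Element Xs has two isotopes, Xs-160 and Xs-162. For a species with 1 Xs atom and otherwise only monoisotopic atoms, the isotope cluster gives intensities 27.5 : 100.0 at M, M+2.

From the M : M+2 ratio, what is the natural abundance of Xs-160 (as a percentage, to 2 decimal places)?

Let p = fractional abundance of Xs-160. I(M+2)/I(M) = [C(1,1)·p^0·(1−p)] / p^1 = 1·(1−p)/p = 100.0/27.5 = 3.6364
(1−p)/p = 3.6364/1 = 3.6364  ⇒  p = 1/(1 + 3.6364) = 0.2157
Xs-160: 21.57%, Xs-162: 78.43%.

21.57%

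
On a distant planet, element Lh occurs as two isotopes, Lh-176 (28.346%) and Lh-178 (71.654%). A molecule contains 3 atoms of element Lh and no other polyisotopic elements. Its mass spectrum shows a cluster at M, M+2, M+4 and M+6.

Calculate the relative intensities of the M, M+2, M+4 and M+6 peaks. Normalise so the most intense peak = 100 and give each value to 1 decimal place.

Each Lh atom is independently Lh-176 (p = 0.28346) or Lh-178 (q = 0.71654); the cluster is the binomial expansion (p + q)^3.
P(M) = 0.28346^3 = 0.022776
P(M+2) = 3 × 0.28346^2 × 0.71654^1 = 0.172721
P(M+4) = 3 × 0.28346^1 × 0.71654^2 = 0.436610
P(M+6) = 0.71654^3 = 0.367893
The M+4 peak is largest (0.436610); scaling to 100 gives 5.2 : 39.6 : 100.0 : 84.3.

5.2 : 39.6 : 100.0 : 84.3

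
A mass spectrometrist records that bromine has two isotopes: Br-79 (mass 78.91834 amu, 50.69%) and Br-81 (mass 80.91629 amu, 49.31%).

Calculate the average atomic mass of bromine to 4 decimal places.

79.9035 amu

Ar = Σ fᵢ·mᵢ = 0.5069 × 78.91834 + 0.4931 × 80.91629
= 40.003707 + 39.899823 = 79.903530 amu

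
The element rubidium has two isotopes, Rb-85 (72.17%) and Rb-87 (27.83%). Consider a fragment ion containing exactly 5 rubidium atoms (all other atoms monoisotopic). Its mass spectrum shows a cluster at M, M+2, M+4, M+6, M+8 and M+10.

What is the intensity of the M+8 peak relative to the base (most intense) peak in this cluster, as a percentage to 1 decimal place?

5.7%

Term probabilities: M 0.1958, M+2 0.3775, M+4 0.2911, M+6 0.1123, M+8 0.0216, M+10 0.0017. Base peak = M+2.
P(M+2) = C(5,1) × 0.7217^4 × 0.2783^1 = 5 × 0.27128565 × 0.2783 = 0.377494 (base)
P(M+8) = C(5,4) × 0.7217^1 × 0.2783^4 = 5 × 0.7217 × 0.00599864 = 0.021646
Relative intensity = 0.021646 / 0.377494 × 100 = 5.7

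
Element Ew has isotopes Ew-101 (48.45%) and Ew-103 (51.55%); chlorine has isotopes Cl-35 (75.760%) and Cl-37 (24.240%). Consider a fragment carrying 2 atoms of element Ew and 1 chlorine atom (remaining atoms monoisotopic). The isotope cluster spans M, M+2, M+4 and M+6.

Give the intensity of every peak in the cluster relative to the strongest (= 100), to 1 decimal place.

40.9 : 100.0 : 74.1 : 14.8

Element Ew pattern (n=2): 0.23474025 : 0.4995195 : 0.26574025
Chlorine pattern (n=1): 0.7576 : 0.2424
Convolve the two distributions (both contribute in 2-u steps):
  M: 0.23474025×0.7576 = 0.177839
  M+2: 0.23474025×0.2424 + 0.4995195×0.7576 = 0.435337
  M+4: 0.4995195×0.2424 + 0.26574025×0.7576 = 0.322408
  M+6: 0.26574025×0.2424 = 0.064415
Scale to base peak (0.435337) = 100: 40.9 : 100.0 : 74.1 : 14.8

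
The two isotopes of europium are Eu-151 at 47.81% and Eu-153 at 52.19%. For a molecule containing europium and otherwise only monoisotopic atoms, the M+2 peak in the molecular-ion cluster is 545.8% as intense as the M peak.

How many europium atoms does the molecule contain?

For n independent Eu atoms, I(M+2)/I(M) = n · (abundance Eu-153) / (abundance Eu-151) = n · 0.5219/0.4781.
n = 5.458 × 0.4781/0.5219 = 5.00 ≈ 5

5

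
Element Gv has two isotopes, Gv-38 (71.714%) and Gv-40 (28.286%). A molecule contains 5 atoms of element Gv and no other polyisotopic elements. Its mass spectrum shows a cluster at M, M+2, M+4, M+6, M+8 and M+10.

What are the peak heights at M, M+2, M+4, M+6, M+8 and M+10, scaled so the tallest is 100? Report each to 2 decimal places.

Expanding (0.71714 + 0.28286)^5:
P(M) = 0.71714^5 = 0.189679
P(M+2) = 5 × 0.71714^4 × 0.28286^1 = 0.374074
P(M+4) = 10 × 0.71714^3 × 0.28286^2 = 0.295090
P(M+6) = 10 × 0.71714^2 × 0.28286^3 = 0.116392
P(M+8) = 5 × 0.71714^1 × 0.28286^4 = 0.022954
P(M+10) = 0.28286^5 = 0.001811
The M+2 peak is largest (0.374074); scaling to 100 gives 50.71 : 100.00 : 78.89 : 31.11 : 6.14 : 0.48.

50.71 : 100.00 : 78.89 : 31.11 : 6.14 : 0.48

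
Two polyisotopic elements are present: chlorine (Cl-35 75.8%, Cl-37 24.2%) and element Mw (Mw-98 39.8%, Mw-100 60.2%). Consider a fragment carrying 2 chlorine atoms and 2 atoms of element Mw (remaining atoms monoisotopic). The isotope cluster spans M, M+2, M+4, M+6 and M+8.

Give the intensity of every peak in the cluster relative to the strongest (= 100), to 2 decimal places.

23.14 : 84.78 : 100.00 : 40.94 : 5.40

Chlorine pattern (n=2): 0.574564 : 0.366872 : 0.058564
Element Mw pattern (n=2): 0.158404 : 0.479192 : 0.362404
Convolve the two distributions (both contribute in 2-u steps):
  M: 0.574564×0.158404 = 0.091013
  M+2: 0.574564×0.479192 + 0.366872×0.158404 = 0.333440
  M+4: 0.574564×0.362404 + 0.366872×0.479192 + 0.058564×0.158404 = 0.393303
  M+6: 0.366872×0.362404 + 0.058564×0.479192 = 0.161019
  M+8: 0.058564×0.362404 = 0.021224
Scale to base peak (0.393303) = 100: 23.14 : 84.78 : 100.00 : 40.94 : 5.40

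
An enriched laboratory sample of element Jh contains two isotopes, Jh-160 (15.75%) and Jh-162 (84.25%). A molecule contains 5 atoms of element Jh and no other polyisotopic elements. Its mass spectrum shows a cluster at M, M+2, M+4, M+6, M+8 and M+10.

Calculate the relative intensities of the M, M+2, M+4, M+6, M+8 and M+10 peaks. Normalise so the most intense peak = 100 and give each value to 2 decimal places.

0.02 : 0.61 : 6.53 : 34.95 : 93.47 : 100.00

The 5 Jh atoms are independent, so intensities follow the terms of (0.1575 + 0.8425)^5.
P(M) = 0.1575^5 = 0.000097
P(M+2) = 5 × 0.1575^4 × 0.8425^1 = 0.002592
P(M+4) = 10 × 0.1575^3 × 0.8425^2 = 0.027732
P(M+6) = 10 × 0.1575^2 × 0.8425^3 = 0.148344
P(M+8) = 5 × 0.1575^1 × 0.8425^4 = 0.396762
P(M+10) = 0.8425^5 = 0.424472
The M+10 peak is largest (0.424472); scaling to 100 gives 0.02 : 0.61 : 6.53 : 34.95 : 93.47 : 100.00.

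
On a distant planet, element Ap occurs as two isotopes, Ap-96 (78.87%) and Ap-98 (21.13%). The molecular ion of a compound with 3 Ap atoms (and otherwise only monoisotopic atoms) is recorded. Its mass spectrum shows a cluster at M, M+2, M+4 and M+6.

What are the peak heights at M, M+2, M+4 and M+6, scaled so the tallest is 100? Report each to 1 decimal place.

100.0 : 80.4 : 21.5 : 1.9

The 3 Ap atoms are independent, so intensities follow the terms of (0.7887 + 0.2113)^3.
P(M) = 0.7887^3 = 0.490609
P(M+2) = 3 × 0.7887^2 × 0.2113^1 = 0.394316
P(M+4) = 3 × 0.7887^1 × 0.2113^2 = 0.105641
P(M+6) = 0.2113^3 = 0.009434
The M peak is largest (0.490609); scaling to 100 gives 100.0 : 80.4 : 21.5 : 1.9.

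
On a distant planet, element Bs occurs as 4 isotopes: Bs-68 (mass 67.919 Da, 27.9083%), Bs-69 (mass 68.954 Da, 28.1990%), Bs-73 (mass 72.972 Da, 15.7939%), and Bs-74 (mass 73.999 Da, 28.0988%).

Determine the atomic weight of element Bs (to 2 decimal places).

70.72 Da

Weight each isotope mass by its fractional abundance: 0.279083 × 67.919 + 0.281990 × 68.954 + 0.157939 × 72.972 + 0.280988 × 73.999
= 18.9550 + 19.4443 + 11.5251 + 20.7928 = 70.7172 Da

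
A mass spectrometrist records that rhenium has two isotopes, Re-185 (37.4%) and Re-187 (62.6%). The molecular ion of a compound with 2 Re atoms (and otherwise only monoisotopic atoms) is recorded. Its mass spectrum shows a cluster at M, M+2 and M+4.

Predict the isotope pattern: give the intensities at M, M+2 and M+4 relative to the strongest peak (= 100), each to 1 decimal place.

29.9 : 100.0 : 83.7

The 2 Re atoms are independent, so intensities follow the terms of (0.374 + 0.626)^2.
P(M) = 0.374^2 = 0.139876
P(M+2) = 2 × 0.374^1 × 0.626^1 = 0.468248
P(M+4) = 0.626^2 = 0.391876
The M+2 peak is largest (0.468248); scaling to 100 gives 29.9 : 100.0 : 83.7.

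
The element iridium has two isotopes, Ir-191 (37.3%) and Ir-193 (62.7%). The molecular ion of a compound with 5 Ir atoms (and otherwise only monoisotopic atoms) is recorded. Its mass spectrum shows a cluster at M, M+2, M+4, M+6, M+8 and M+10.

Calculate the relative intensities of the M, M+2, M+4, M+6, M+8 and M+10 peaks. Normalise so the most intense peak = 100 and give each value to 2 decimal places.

2.11 : 17.70 : 59.49 : 100.00 : 84.05 : 28.26

Expanding (0.373 + 0.627)^5:
P(M) = 0.373^5 = 0.007220
P(M+2) = 5 × 0.373^4 × 0.627^1 = 0.060684
P(M+4) = 10 × 0.373^3 × 0.627^2 = 0.204015
P(M+6) = 10 × 0.373^2 × 0.627^3 = 0.342942
P(M+8) = 5 × 0.373^1 × 0.627^4 = 0.288237
P(M+10) = 0.627^5 = 0.096903
The M+6 peak is largest (0.342942); scaling to 100 gives 2.11 : 17.70 : 59.49 : 100.00 : 84.05 : 28.26.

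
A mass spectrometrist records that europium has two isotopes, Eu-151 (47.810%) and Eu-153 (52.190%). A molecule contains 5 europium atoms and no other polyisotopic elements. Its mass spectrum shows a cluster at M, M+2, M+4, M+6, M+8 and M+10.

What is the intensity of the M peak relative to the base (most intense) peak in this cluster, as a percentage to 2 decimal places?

7.69%

Term probabilities: M 0.0250, M+2 0.1363, M+4 0.2977, M+6 0.3249, M+8 0.1774, M+10 0.0387. Base peak = M+6.
P(M+6) = C(5,3) × 0.47810^2 × 0.52190^3 = 10 × 0.22857961 × 0.14215492 = 0.324937 (base)
P(M) = C(5,0) × 0.47810^5 × 0.52190^0 = 1 × 0.02498007 × 1.0000 = 0.024980
Relative intensity = 0.024980 / 0.324937 × 100 = 7.69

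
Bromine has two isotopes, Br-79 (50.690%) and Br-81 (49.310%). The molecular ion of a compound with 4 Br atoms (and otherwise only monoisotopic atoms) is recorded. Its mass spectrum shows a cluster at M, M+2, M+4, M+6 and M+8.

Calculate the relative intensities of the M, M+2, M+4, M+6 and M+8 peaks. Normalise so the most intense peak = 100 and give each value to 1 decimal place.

17.6 : 68.5 : 100.0 : 64.9 : 15.8

Expanding (0.50690 + 0.49310)^4:
P(M) = 0.50690^4 = 0.066022
P(M+2) = 4 × 0.50690^3 × 0.49310^1 = 0.256899
P(M+4) = 6 × 0.50690^2 × 0.49310^2 = 0.374857
P(M+6) = 4 × 0.50690^1 × 0.49310^3 = 0.243101
P(M+8) = 0.49310^4 = 0.059121
The M+4 peak is largest (0.374857); scaling to 100 gives 17.6 : 68.5 : 100.0 : 64.9 : 15.8.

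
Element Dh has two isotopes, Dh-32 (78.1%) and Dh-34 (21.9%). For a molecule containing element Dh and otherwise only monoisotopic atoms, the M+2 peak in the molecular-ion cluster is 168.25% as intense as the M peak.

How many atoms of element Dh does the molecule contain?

For n independent Dh atoms, I(M+2)/I(M) = n · (abundance Dh-34) / (abundance Dh-32) = n · 0.219/0.781.
n = 1.6825 × 0.781/0.219 = 6.00 ≈ 6

6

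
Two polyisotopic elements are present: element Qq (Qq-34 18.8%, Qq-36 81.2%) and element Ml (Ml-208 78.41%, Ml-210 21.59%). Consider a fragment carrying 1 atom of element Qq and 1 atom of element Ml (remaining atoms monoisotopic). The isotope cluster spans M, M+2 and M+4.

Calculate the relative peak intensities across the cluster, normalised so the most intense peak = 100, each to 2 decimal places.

Element Qq pattern (n=1): 0.1880 : 0.8120
Element Ml pattern (n=1): 0.7841 : 0.2159
Convolve the two distributions (both contribute in 2-u steps):
  M: 0.1880×0.7841 = 0.147411
  M+2: 0.1880×0.2159 + 0.8120×0.7841 = 0.677278
  M+4: 0.8120×0.2159 = 0.175311
Scale to base peak (0.677278) = 100: 21.77 : 100.00 : 25.88

21.77 : 100.00 : 25.88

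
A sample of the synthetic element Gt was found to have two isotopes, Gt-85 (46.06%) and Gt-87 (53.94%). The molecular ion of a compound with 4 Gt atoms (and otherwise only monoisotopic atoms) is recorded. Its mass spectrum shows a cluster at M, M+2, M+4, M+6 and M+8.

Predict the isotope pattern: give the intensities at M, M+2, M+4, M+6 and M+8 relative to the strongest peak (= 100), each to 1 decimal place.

12.2 : 56.9 : 100.0 : 78.1 : 22.9

The 4 Gt atoms are independent, so intensities follow the terms of (0.4606 + 0.5394)^4.
P(M) = 0.4606^4 = 0.045009
P(M+2) = 4 × 0.4606^3 × 0.5394^1 = 0.210835
P(M+4) = 6 × 0.4606^2 × 0.5394^2 = 0.370357
P(M+6) = 4 × 0.4606^1 × 0.5394^3 = 0.289146
P(M+8) = 0.5394^4 = 0.084653
The M+4 peak is largest (0.370357); scaling to 100 gives 12.2 : 56.9 : 100.0 : 78.1 : 22.9.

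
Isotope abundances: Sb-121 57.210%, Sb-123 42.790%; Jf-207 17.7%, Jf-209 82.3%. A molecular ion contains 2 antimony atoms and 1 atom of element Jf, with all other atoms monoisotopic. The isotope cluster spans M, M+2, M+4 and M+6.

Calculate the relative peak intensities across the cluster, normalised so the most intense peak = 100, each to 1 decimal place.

13.3 : 81.8 : 100.0 : 34.6

Antimony pattern (n=2): 0.32729841 : 0.48960318 : 0.18309841
Element Jf pattern (n=1): 0.1770 : 0.8230
Convolve the two distributions (both contribute in 2-u steps):
  M: 0.32729841×0.1770 = 0.057932
  M+2: 0.32729841×0.8230 + 0.48960318×0.1770 = 0.356026
  M+4: 0.48960318×0.8230 + 0.18309841×0.1770 = 0.435352
  M+6: 0.18309841×0.8230 = 0.150690
Scale to base peak (0.435352) = 100: 13.3 : 81.8 : 100.0 : 34.6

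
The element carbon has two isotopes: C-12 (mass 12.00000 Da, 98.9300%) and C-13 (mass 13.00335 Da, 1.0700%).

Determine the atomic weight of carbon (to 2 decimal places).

Average mass = Σ (abundance × isotope mass) = 0.989300 × 12.00000 + 0.010700 × 13.00335
= 11.871600 + 0.139136 = 12.010736 Da

12.01 Da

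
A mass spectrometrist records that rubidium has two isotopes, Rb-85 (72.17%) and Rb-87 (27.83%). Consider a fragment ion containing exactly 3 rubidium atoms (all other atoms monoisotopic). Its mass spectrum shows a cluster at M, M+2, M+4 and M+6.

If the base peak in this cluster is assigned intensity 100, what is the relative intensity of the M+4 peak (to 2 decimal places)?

38.56

Binomial terms of (0.7217 + 0.2783)^3: M 0.3759, M+2 0.4349, M+4 0.1677, M+6 0.0216 → M+2 is the base peak.
P(M+2) = C(3,1) × 0.7217^2 × 0.2783^1 = 3 × 0.52085089 × 0.2783 = 0.434858 (base)
P(M+4) = C(3,2) × 0.7217^1 × 0.2783^2 = 3 × 0.7217 × 0.07745089 = 0.167689
Relative intensity = 0.167689 / 0.434858 × 100 = 38.56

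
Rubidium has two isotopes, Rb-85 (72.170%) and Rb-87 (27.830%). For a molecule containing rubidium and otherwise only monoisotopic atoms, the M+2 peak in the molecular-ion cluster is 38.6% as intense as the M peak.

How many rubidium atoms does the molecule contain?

1

With n Rb atoms, P(M+2)/P(M) = C(n,1)·p^(n−1)q / p^n = n·q/p = n · 0.27830/0.72170.
n = 0.386 × 0.72170/0.27830 = 1.00 ≈ 1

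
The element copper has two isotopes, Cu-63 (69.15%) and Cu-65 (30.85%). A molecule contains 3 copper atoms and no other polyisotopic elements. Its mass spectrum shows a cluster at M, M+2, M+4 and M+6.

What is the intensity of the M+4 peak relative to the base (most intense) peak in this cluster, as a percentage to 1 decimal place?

Term probabilities: M 0.3307, M+2 0.4425, M+4 0.1974, M+6 0.0294. Base peak = M+2.
P(M+2) = C(3,1) × 0.6915^2 × 0.3085^1 = 3 × 0.47817225 × 0.3085 = 0.442548 (base)
P(M+4) = C(3,2) × 0.6915^1 × 0.3085^2 = 3 × 0.6915 × 0.09517225 = 0.197435
Relative intensity = 0.197435 / 0.442548 × 100 = 44.6

44.6%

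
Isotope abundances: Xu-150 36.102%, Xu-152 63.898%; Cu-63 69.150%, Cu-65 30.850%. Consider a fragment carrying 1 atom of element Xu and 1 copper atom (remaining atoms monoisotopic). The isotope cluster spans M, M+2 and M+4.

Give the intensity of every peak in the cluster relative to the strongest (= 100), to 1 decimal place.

Element Xu pattern (n=1): 0.36102 : 0.63898
Copper pattern (n=1): 0.6915 : 0.3085
Convolve the two distributions (both contribute in 2-u steps):
  M: 0.36102×0.6915 = 0.249645
  M+2: 0.36102×0.3085 + 0.63898×0.6915 = 0.553229
  M+4: 0.63898×0.3085 = 0.197125
Scale to base peak (0.553229) = 100: 45.1 : 100.0 : 35.6

45.1 : 100.0 : 35.6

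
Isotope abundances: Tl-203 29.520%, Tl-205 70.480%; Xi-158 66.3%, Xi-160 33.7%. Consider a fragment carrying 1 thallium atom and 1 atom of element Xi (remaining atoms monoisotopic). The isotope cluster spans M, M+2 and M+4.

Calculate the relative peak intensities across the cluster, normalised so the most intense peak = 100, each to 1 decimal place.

34.5 : 100.0 : 41.9

Thallium pattern (n=1): 0.2952 : 0.7048
Element Xi pattern (n=1): 0.6630 : 0.3370
Convolve the two distributions (both contribute in 2-u steps):
  M: 0.2952×0.6630 = 0.195718
  M+2: 0.2952×0.3370 + 0.7048×0.6630 = 0.566765
  M+4: 0.7048×0.3370 = 0.237518
Scale to base peak (0.566765) = 100: 34.5 : 100.0 : 41.9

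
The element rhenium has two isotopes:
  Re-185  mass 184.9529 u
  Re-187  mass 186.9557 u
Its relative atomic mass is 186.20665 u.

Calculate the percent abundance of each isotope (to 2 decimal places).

Re-185: 37.40%, Re-187: 62.60%

Let x be the fractional abundance of Re-185; then Re-187 has abundance 1 − x.
184.9529·x + 186.9557·(1 − x) = 186.20665
(184.9529 − 186.9557)·x = 186.20665 − 186.9557
x = -0.74905 / -2.0028 = 0.37400 → 37.40% Re-185, 62.60% Re-187.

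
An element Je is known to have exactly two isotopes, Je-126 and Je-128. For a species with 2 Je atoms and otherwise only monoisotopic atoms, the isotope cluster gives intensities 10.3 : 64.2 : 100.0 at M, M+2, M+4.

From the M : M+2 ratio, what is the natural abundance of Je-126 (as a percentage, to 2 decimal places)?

Write p for the Je-126 fraction. I(M+2)/I(M) = [C(2,1)·p^1·(1−p)] / p^2 = 2·(1−p)/p = 64.2/10.3 = 6.2330
(1−p)/p = 6.2330/2 = 3.1165  ⇒  p = 1/(1 + 3.1165) = 0.2429
Je-126: 24.29%, Je-128: 75.71%.

24.29%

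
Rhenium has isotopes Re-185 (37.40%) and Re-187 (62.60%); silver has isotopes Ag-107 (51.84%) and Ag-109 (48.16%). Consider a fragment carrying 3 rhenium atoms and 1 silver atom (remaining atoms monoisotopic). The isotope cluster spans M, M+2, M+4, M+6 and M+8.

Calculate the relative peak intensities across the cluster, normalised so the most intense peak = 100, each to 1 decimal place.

7.7 : 45.5 : 100.0 : 95.6 : 33.3

Rhenium pattern (n=3): 0.05231362 : 0.26268713 : 0.43968487 : 0.24531438
Silver pattern (n=1): 0.5184 : 0.4816
Convolve the two distributions (both contribute in 2-u steps):
  M: 0.05231362×0.5184 = 0.027119
  M+2: 0.05231362×0.4816 + 0.26268713×0.5184 = 0.161371
  M+4: 0.26268713×0.4816 + 0.43968487×0.5184 = 0.354443
  M+6: 0.43968487×0.4816 + 0.24531438×0.5184 = 0.338923
  M+8: 0.24531438×0.4816 = 0.118143
Scale to base peak (0.354443) = 100: 7.7 : 45.5 : 100.0 : 95.6 : 33.3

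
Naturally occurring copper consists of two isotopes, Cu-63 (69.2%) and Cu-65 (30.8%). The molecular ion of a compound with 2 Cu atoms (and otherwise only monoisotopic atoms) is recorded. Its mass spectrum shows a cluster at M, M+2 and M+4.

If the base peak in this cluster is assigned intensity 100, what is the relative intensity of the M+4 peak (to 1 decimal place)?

19.8

(0.692 + 0.308)^2 gives M 0.4789, M+2 0.4263, M+4 0.0949; the largest is M.
P(M) = C(2,0) × 0.692^2 × 0.308^0 = 1 × 0.478864 × 1.0000 = 0.478864 (base)
P(M+4) = C(2,2) × 0.692^0 × 0.308^2 = 1 × 1.0000 × 0.094864 = 0.094864
Relative intensity = 0.094864 / 0.478864 × 100 = 19.8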